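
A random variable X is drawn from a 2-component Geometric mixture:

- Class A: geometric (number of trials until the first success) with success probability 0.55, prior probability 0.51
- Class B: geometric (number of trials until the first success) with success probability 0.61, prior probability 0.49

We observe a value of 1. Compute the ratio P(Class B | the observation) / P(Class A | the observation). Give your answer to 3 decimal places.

1.066

Only the two components matter; the odds are (P(Z=i) f_i(x)) / (P(Z=j) f_j(x)).
Evaluate each component's likelihood at the observed value:
  L_A = 0.55
  L_B = 0.61
0.2989 / 0.2805 ≈ 1.066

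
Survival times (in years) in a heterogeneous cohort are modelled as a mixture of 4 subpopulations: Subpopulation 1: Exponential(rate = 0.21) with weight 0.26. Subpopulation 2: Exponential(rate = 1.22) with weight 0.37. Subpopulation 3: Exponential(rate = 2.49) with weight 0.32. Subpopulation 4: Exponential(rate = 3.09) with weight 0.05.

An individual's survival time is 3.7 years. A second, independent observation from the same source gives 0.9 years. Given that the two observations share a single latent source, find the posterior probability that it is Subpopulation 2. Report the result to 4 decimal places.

0.3145

The responsibility of component k is π_k f_k(x) divided by Σ_j π_j f_j(x).
Since both observations come from the same component, the likelihood for component k is f_k(x₁)·f_k(x₂).
  L_1 = [0.0965545] × [0.173835] = 0.0167846
  L_2 = [0.0133646] × [0.406916] = 0.00543825
  L_3 = [0.000248339] × [0.264817] = 6.57642e-05
  L_4 = [3.34711e-05] × [0.191507] = 6.40996e-06
Unnormalised posteriors:
  π_1·L_1 = 0.26 × 0.0167846 = 0.00436399
  π_2·L_2 = 0.37 × 0.00543825 = 0.00201215
  π_3·L_3 = 0.32 × 6.57642e-05 = 2.10446e-05
  π_4·L_4 = 0.05 × 6.40996e-06 = 3.20498e-07
Normaliser: 0.00436399 + 0.00201215 + 2.10446e-05 + 3.20498e-07 = 0.0063975
Responsibility of Subpopulation 2: 0.00201215 / 0.0063975 ≈ 0.3145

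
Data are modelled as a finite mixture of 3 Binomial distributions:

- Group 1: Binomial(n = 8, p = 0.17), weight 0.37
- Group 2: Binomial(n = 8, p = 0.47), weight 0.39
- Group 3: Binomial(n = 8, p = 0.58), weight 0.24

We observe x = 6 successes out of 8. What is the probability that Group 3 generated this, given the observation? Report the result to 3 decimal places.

0.576

Posterior ∝ prior × likelihood, so P(k | x) ∝ P(Z=k) f_k(x); normalise over all components.
Binomial probabilities:
  f_1 = C(8,6)·0.17^6·0.83^2 = 28·2.41376e-05·0.6889 = 0.000465594
  f_2 = C(8,6)·0.47^6·0.53^2 = 28·0.0107792·0.2809 = 0.0847807
  f_3 = C(8,6)·0.58^6·0.42^2 = 28·0.0380687·0.1764 = 0.188029
Unnormalised posteriors:
  P(Z=1)·f_1 = 0.37 × 0.000465594 = 0.00017227
  P(Z=2)·f_2 = 0.39 × 0.0847807 = 0.0330645
  P(Z=3)·f_3 = 0.24 × 0.188029 = 0.0451269
Normaliser: 0.00017227 + 0.0330645 + 0.0451269 = 0.0783637
P(Group 3 | data) ≈ 0.576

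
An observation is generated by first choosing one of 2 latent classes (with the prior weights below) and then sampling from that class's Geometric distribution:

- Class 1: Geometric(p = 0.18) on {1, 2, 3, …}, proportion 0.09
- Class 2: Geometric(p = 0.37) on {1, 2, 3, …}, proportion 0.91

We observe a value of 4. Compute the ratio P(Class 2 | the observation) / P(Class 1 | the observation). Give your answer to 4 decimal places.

Only the two components matter; the odds are (π_i f_i(x)) / (π_j f_j(x)).
Evaluate each component's likelihood at the observed value:
  L_1 = 0.18·(1−0.18)^3 = 0.18·0.551368 = 0.0992462
  L_2 = 0.37·(1−0.37)^3 = 0.37·0.250047 = 0.0925174
Posterior odds = (π_2·L_2) / (π_1·L_1) = (0.91·0.0925174) / (0.09·0.0992462) = 0.0841908 / 0.00893216 ≈ 9.4256

9.4256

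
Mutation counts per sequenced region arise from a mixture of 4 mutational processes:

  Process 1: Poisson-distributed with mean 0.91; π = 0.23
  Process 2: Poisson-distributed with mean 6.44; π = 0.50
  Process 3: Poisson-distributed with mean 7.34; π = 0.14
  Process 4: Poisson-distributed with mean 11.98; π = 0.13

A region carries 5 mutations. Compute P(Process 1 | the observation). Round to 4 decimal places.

0.0052

Posterior ∝ prior × likelihood, so P(k | x) ∝ π_k f_k(x); normalise over all components.
Component likelihoods at x = 5 mutations:
  L_1 = e^(−0.91)·0.91^5/5! = 0.00209323
  L_2 = e^(−6.44)·6.44^5/5! = 0.147364
  L_3 = e^(−7.34)·7.34^5/5! = 0.115233
  L_4 = e^(−11.98)·11.98^5/5! = 0.0128901
Multiply by the mixture weights:
  π_1·L_1 = 0.23 × 0.00209323 = 0.000481444
  π_2·L_2 = 0.50 × 0.147364 = 0.073682
  π_3·L_3 = 0.14 × 0.115233 = 0.0161326
  π_4·L_4 = 0.13 × 0.0128901 = 0.00167571
Normaliser: 0.000481444 + 0.073682 + 0.0161326 + 0.00167571 = 0.0919718
P(Process 1 | 5 mutations) ≈ 0.0052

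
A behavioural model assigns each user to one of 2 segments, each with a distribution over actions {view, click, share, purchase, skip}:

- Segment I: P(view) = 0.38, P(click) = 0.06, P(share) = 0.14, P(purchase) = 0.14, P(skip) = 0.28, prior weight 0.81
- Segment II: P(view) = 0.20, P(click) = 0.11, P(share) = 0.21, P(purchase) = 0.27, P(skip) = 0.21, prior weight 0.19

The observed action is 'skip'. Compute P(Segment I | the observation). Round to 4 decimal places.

Apply Bayes' rule: the posterior for each component is proportional to its prior times its likelihood at x.
Component likelihoods at x = 'skip':
  p_I = P(skip | comp) = 0.28
  p_II = P(skip | comp) = 0.21
Prior × likelihood for each component:
  P(Z=I)·p_I = 0.81 × 0.28 = 0.2268
  P(Z=II)·p_II = 0.19 × 0.21 = 0.0399
Denominator: 0.2268 + 0.0399 = 0.2667
So the posterior for Segment I is 0.2268 / 0.2667 ≈ 0.8504.

0.8504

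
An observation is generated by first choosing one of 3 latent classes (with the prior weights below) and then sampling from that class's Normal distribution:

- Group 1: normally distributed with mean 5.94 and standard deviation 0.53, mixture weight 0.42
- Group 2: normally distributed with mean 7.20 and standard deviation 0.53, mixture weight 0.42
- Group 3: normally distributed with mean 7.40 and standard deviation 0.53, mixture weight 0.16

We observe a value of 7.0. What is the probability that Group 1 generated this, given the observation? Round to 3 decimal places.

0.100

Posterior ∝ prior × likelihood, so P(k | x) ∝ P(Z=k) f_k(x); normalise over all components.
Normal densities:
  f_1 = 0.10187
  f_2 = 0.700991
  f_3 = 0.566171
Weight by the priors:
  P(Z=1)·f_1 = 0.42 × 0.10187 = 0.0427853
  P(Z=2)·f_2 = 0.42 × 0.700991 = 0.294416
  P(Z=3)·f_3 = 0.16 × 0.566171 = 0.0905874
Marginal: 0.0427853 + 0.294416 + 0.0905874 = 0.427789
P(Group 1 | data) = 0.0427853 / 0.427789 ≈ 0.100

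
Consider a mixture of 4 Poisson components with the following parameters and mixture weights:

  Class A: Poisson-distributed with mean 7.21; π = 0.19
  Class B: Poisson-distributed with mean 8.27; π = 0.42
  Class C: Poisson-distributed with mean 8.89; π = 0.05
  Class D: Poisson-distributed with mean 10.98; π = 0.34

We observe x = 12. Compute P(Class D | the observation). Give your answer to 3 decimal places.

0.535

The responsibility of component k is P(Z=k) f_k(x) divided by Σ_j P(Z=j) f_j(x).
Evaluate each component's likelihood at the observed value:
  p_A = e^(−7.21)·7.21^12/12! = 0.0304525
  p_B = e^(−8.27)·8.27^12/12! = 0.0547159
  p_C = e^(−8.89)·8.89^12/12! = 0.070082
  p_D = e^(−10.98)·10.98^12/12! = 0.109229
Unnormalised posteriors:
  P(Z=A)·p_A = 0.19 × 0.0304525 = 0.00578598
  P(Z=B)·p_B = 0.42 × 0.0547159 = 0.0229807
  P(Z=C)·p_C = 0.05 × 0.070082 = 0.0035041
  P(Z=D)·p_D = 0.34 × 0.109229 = 0.0371378
Denominator: 0.00578598 + 0.0229807 + 0.0035041 + 0.0371378 = 0.0694086
P(Class D | the observation) ≈ 0.535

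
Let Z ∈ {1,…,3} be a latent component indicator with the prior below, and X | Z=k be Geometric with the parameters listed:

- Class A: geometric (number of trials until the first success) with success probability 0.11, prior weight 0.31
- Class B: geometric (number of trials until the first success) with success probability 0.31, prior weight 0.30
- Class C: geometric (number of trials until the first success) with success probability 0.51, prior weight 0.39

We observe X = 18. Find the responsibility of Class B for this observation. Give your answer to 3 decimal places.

0.035

The responsibility of component k is π_k f_k(x) divided by Σ_j π_j f_j(x).
Geometric probabilities:
  L_A = 0.11·(1−0.11)^17 = 0.11·0.137921 = 0.0151713
  L_B = 0.31·(1−0.31)^17 = 0.31·0.00182152 = 0.000564672
  L_C = 0.51·(1−0.51)^17 = 0.51·5.4117e-06 = 2.75996e-06
Unnormalised posteriors:
  π_A·L_A = 0.31 × 0.0151713 = 0.0047031
  π_B·L_B = 0.30 × 0.000564672 = 0.000169402
  π_C·L_C = 0.39 × 2.75996e-06 = 1.07639e-06
Marginal: 0.0047031 + 0.000169402 + 1.07639e-06 = 0.00487358
P(Class B | x) = 0.000169402 / 0.00487358 ≈ 0.035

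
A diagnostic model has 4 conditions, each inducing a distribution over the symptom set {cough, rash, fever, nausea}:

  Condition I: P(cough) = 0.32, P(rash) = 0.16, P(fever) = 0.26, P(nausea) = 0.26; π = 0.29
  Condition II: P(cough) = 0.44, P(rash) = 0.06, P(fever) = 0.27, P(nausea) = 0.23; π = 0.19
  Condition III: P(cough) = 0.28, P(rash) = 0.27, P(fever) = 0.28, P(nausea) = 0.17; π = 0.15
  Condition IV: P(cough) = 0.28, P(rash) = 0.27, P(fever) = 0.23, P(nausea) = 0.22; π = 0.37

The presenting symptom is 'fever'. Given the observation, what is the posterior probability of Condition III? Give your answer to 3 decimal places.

0.165

P(component k | x) = w_k·f_k(x) / marginal(x), where marginal(x) = Σ_j w_j·f_j(x).
Evaluate each component's likelihood at the observed value:
  L_I = P(fever | comp) = 0.26
  L_II = P(fever | comp) = 0.27
  L_III = P(fever | comp) = 0.28
  L_IV = P(fever | comp) = 0.23
Unnormalised posteriors:
  w_I·L_I = 0.29 × 0.26 = 0.0754
  w_II·L_II = 0.19 × 0.27 = 0.0513
  w_III·L_III = 0.15 × 0.28 = 0.042
  w_IV·L_IV = 0.37 × 0.23 = 0.0851
Sum: 0.0754 + 0.0513 + 0.042 + 0.0851 = 0.2538
So the posterior for Condition III is 0.042 / 0.2538 ≈ 0.165.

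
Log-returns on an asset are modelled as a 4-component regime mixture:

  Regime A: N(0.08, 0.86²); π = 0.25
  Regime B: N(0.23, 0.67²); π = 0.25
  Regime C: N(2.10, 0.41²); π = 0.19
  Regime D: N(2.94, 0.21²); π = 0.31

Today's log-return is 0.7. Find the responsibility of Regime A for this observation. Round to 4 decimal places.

0.4334

P(component k | x) = π_k·f_k(x) / marginal(x), where marginal(x) = Σ_j π_j·f_j(x).
Evaluate each component's likelihood at the observed value:
  f_A = 0.357727
  f_B = 0.465563
  f_C = 0.00285923
  f_D = 3.73388e-25
Weight by the priors:
  π_A·f_A = 0.25 × 0.357727 = 0.0894317
  π_B·f_B = 0.25 × 0.465563 = 0.116391
  π_C·f_C = 0.19 × 0.00285923 = 0.000543253
  π_D·f_D = 0.31 × 3.73388e-25 = 1.1575e-25
Denominator: 0.0894317 + 0.116391 + 0.000543253 + 1.1575e-25 = 0.206366
So the posterior for Regime A is 0.0894317 / 0.206366 ≈ 0.4334.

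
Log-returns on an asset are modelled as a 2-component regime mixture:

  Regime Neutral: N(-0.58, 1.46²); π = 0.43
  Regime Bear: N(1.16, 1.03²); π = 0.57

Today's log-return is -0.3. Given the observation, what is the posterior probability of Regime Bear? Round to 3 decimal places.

Posterior ∝ prior × likelihood, so P(k | x) ∝ π_k f_k(x); normalise over all components.
Evaluate each component's likelihood at the observed value:
  f_Neutral = 0.268269
  f_Bear = 0.141831
Prior × likelihood for each component:
  π_Neutral·f_Neutral = 0.43 × 0.268269 = 0.115356
  π_Bear·f_Bear = 0.57 × 0.141831 = 0.0808439
Normaliser: 0.115356 + 0.0808439 = 0.1962
P(Regime Bear | the observation) ≈ 0.412

0.412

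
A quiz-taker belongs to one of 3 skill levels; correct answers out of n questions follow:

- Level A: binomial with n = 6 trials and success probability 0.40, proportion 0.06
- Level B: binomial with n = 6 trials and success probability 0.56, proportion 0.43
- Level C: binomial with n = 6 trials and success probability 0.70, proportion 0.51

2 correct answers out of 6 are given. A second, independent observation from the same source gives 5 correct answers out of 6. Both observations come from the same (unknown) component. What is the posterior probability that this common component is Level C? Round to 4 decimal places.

0.4396

By Bayes' theorem, P(k | x) = w_k f_k(x) / Σ_j w_j f_j(x).
Since both observations come from the same component, the likelihood for component k is f_k(x₁)·f_k(x₂).
  L_A = [C(6,2)·0.40^2·0.60^4 = 15·0.16·0.1296 = 0.31104] × [0.036864] = 0.0114662
  L_B = [C(6,2)·0.56^2·0.44^4 = 15·0.3136·0.037481 = 0.17631] × [0.145393] = 0.0256343
  L_C = [C(6,2)·0.70^2·0.30^4 = 15·0.49·0.0081 = 0.059535] × [0.302526] = 0.0180109
Unnormalised posteriors:
  w_A·L_A = 0.06 × 0.0114662 = 0.000687971
  w_B·L_B = 0.43 × 0.0256343 = 0.0110228
  w_C·L_C = 0.51 × 0.0180109 = 0.00918555
Marginal: 0.000687971 + 0.0110228 + 0.00918555 = 0.0208963
Responsibility of Level C: 0.00918555 / 0.0208963 ≈ 0.4396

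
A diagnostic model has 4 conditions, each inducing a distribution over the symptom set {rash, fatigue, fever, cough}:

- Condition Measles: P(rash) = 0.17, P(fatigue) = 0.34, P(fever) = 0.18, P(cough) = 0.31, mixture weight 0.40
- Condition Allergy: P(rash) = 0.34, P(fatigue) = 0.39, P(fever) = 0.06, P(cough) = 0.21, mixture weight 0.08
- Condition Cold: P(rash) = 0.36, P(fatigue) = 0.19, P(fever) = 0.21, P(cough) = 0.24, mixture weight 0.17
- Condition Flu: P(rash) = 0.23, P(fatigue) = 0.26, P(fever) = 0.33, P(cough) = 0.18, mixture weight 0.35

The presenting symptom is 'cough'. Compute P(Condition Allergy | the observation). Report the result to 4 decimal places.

By Bayes' theorem, P(k | x) = w_k f_k(x) / Σ_j w_j f_j(x).
Categorical probabilities:
  L_Measles = 0.31
  L_Allergy = 0.21
  L_Cold = 0.24
  L_Flu = 0.18
Unnormalised posteriors:
  w_Measles·L_Measles = 0.40 × 0.31 = 0.124
  w_Allergy·L_Allergy = 0.08 × 0.21 = 0.0168
  w_Cold·L_Cold = 0.17 × 0.24 = 0.0408
  w_Flu·L_Flu = 0.35 × 0.18 = 0.063
Normaliser: 0.124 + 0.0168 + 0.0408 + 0.063 = 0.2446
P(Condition Allergy | data) ≈ 0.0687

0.0687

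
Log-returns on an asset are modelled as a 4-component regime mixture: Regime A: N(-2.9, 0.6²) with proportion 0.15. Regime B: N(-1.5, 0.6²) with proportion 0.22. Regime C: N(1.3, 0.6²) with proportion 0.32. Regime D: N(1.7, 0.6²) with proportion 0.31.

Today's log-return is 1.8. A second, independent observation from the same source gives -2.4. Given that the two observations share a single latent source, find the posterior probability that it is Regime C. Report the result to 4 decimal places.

Apply Bayes' rule: the posterior for each component is proportional to its prior times its likelihood at x.
Since both observations come from the same component, the likelihood for component k is f_k(x₁)·f_k(x₂).
  p_A = [(1/(0.6·√(2π)))·exp(−(1.8−-2.9)²/(2·0.6²)) = 0.664904·exp(-30.68056) = 3.15038e-14] × [0.469853] = 1.48022e-14
  p_B = [(1/(0.6·√(2π)))·exp(−(1.8−-1.5)²/(2·0.6²)) = 0.664904·exp(-15.12500) = 1.79496e-07] × [0.215863] = 3.87465e-08
  p_C = [(1/(0.6·√(2π)))·exp(−(1.8−1.3)²/(2·0.6²)) = 0.664904·exp(-0.34722) = 0.469853] × [3.67394e-09] = 1.72621e-09
  p_D = [(1/(0.6·√(2π)))·exp(−(1.8−1.7)²/(2·0.6²)) = 0.664904·exp(-0.01389) = 0.655733] × [4.82158e-11] = 3.16167e-11
Weight by the priors:
  π_A·p_A = 0.15 × 1.48022e-14 = 2.22032e-15
  π_B·p_B = 0.22 × 3.87465e-08 = 8.52423e-09
  π_C·p_C = 0.32 × 1.72621e-09 = 5.52388e-10
  π_D·p_D = 0.31 × 3.16167e-11 = 9.80116e-12
Sum: 2.22032e-15 + 8.52423e-09 + 5.52388e-10 + 9.80116e-12 = 9.08642e-09
P(Regime C | x₁,x₂) ≈ 0.0608

0.0608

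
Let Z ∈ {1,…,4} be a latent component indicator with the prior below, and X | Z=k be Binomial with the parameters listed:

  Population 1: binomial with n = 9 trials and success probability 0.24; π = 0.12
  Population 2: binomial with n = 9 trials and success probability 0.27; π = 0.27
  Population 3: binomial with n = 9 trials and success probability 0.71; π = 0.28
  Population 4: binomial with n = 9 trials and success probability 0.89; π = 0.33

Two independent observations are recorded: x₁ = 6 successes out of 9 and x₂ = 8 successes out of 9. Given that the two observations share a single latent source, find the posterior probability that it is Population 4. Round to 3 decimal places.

0.366

Apply Bayes' rule: the posterior for each component is proportional to its prior times its likelihood at x.
Since both observations come from the same component, the likelihood for component k is f_k(x₁)·f_k(x₂).
  f_1 = [C(9,6)·0.24^6·0.76^3 = 84·0.000191103·0.438976 = 0.00704673] × [7.52915e-05] = 5.30559e-07
  f_2 = [C(9,6)·0.27^6·0.73^3 = 84·0.00038742·0.389017 = 0.0126599] × [0.000185556] = 2.34912e-06
  f_3 = [C(9,6)·0.71^6·0.29^3 = 84·0.1281·0.024389 = 0.262436] × [0.168542] = 0.0442314
  f_4 = [C(9,6)·0.89^6·0.11^3 = 84·0.496981·0.001331 = 0.0555645] × [0.389722] = 0.0216547
Prior × likelihood for each component:
  w_1·f_1 = 0.12 × 5.30559e-07 = 6.36671e-08
  w_2·f_2 = 0.27 × 2.34912e-06 = 6.34263e-07
  w_3·f_3 = 0.28 × 0.0442314 = 0.0123848
  w_4·f_4 = 0.33 × 0.0216547 = 0.00714606
Denominator: 6.36671e-08 + 6.34263e-07 + 0.0123848 + 0.00714606 = 0.0195315
So the posterior for Population 4 is 0.00714606 / 0.0195315 ≈ 0.366.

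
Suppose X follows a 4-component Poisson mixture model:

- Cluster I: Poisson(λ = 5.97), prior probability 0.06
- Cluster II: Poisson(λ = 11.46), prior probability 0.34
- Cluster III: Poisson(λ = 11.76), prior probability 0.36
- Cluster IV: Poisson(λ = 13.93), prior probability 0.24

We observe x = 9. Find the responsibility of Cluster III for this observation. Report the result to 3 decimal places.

0.403

P(component k | x) = P(Z=k)·f_k(x) / marginal(x), where marginal(x) = Σ_j P(Z=j)·f_j(x).
Poisson probabilities:
  p_I = e^(−5.97)·5.97^9/9! = 0.067806
  p_II = e^(−11.46)·11.46^9/9! = 0.0990567
  p_III = e^(−11.76)·11.76^9/9! = 0.0925976
  p_IV = e^(−13.93)·13.93^9/9! = 0.0485372
Unnormalised posteriors:
  P(Z=I)·p_I = 0.06 × 0.067806 = 0.00406836
  P(Z=II)·p_II = 0.34 × 0.0990567 = 0.0336793
  P(Z=III)·p_III = 0.36 × 0.0925976 = 0.0333351
  P(Z=IV)·p_IV = 0.24 × 0.0485372 = 0.0116489
Denominator: 0.00406836 + 0.0336793 + 0.0333351 + 0.0116489 = 0.0827317
P(Cluster III | x) ≈ 0.403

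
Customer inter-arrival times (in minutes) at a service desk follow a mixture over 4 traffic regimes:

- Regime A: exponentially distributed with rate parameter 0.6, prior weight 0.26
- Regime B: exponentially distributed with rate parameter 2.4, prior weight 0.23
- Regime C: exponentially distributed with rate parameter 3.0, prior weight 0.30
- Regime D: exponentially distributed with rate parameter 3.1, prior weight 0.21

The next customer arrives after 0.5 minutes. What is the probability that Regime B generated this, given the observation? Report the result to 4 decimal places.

0.2678

P(component k | x) = P(Z=k)·f_k(x) / marginal(x), where marginal(x) = Σ_j P(Z=j)·f_j(x).
Evaluate each component's likelihood at the observed value:
  p_A = 0.6·e^(−0.6·0.5) = 0.6·e^(−0.3000) = 0.444491
  p_B = 2.4·e^(−2.4·0.5) = 2.4·e^(−1.2000) = 0.722866
  p_C = 3.0·e^(−3.0·0.5) = 3.0·e^(−1.5000) = 0.66939
  p_D = 3.1·e^(−3.1·0.5) = 3.1·e^(−1.5500) = 0.657969
Unnormalised posteriors:
  P(Z=A)·p_A = 0.26 × 0.444491 = 0.115568
  P(Z=B)·p_B = 0.23 × 0.722866 = 0.166259
  P(Z=C)·p_C = 0.30 × 0.66939 = 0.200817
  P(Z=D)·p_D = 0.21 × 0.657969 = 0.138173
Evidence: 0.115568 + 0.166259 + 0.200817 + 0.138173 = 0.620817
P(Regime B | data) ≈ 0.2678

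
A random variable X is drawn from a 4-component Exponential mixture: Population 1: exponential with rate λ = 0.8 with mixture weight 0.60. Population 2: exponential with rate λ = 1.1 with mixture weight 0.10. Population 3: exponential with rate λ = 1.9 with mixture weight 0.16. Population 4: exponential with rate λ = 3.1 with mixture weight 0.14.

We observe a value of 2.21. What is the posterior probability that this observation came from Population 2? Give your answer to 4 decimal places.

0.1001

P(component k | x) = w_k·f_k(x) / marginal(x), where marginal(x) = Σ_j w_j·f_j(x).
Component likelihoods at x = 2.21:
  L_1 = 0.136539
  L_2 = 0.0967437
  L_3 = 0.0285201
  L_4 = 0.00328103
Unnormalised posteriors:
  w_1·L_1 = 0.60 × 0.136539 = 0.0819235
  w_2·L_2 = 0.10 × 0.0967437 = 0.00967437
  w_3·L_3 = 0.16 × 0.0285201 = 0.00456322
  w_4·L_4 = 0.14 × 0.00328103 = 0.000459344
Evidence: 0.0819235 + 0.00967437 + 0.00456322 + 0.000459344 = 0.0966205
So the posterior for Population 2 is 0.00967437 / 0.0966205 ≈ 0.1001.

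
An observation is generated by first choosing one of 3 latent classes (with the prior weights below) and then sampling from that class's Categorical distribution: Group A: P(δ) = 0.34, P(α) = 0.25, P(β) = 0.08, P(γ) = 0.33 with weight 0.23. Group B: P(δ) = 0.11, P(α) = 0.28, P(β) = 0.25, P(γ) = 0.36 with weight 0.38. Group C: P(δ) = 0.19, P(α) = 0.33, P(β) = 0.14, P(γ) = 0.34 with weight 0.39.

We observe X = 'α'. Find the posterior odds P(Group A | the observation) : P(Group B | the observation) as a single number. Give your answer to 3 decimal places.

Posterior odds = (w_i f_i(x)) / (w_j f_j(x)); the normalising sum cancels.
Component likelihoods at x = 'α':
  p_A = P(α | comp) = 0.25
  p_B = P(α | comp) = 0.28
  p_C = P(α | comp) = 0.33
0.0575 / 0.1064 ≈ 0.540

0.540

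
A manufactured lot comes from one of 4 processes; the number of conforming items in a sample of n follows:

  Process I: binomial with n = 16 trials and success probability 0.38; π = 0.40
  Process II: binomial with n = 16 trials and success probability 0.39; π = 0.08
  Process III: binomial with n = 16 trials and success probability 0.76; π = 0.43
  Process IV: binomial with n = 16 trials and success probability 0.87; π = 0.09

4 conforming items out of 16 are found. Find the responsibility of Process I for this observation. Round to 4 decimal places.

0.8455

The responsibility of component k is w_k f_k(x) divided by Σ_j w_j f_j(x).
Component likelihoods at x = 4 conforming items out of 16:
  p_I = 0.122435
  p_II = 0.11176
  p_III = 2.21748e-05
  p_IV = 2.42923e-08
Unnormalised posteriors:
  w_I·p_I = 0.40 × 0.122435 = 0.0489741
  w_II·p_II = 0.08 × 0.11176 = 0.00894083
  w_III·p_III = 0.43 × 2.21748e-05 = 9.53518e-06
  w_IV·p_IV = 0.09 × 2.42923e-08 = 2.18631e-09
Marginal: 0.0489741 + 0.00894083 + 9.53518e-06 + 2.18631e-09 = 0.0579244
P(Process I | x) = 0.0489741 / 0.0579244 ≈ 0.8455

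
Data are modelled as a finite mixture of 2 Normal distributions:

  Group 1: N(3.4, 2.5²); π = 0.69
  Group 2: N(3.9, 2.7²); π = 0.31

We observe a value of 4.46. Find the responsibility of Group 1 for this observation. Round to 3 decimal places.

0.692

P(component k | x) = π_k·f_k(x) / marginal(x), where marginal(x) = Σ_j π_j·f_j(x).
Evaluate each component's likelihood at the observed value:
  p_1 = 0.145859
  p_2 = 0.144612
Prior × likelihood for each component:
  π_1·p_1 = 0.69 × 0.145859 = 0.100642
  π_2·p_2 = 0.31 × 0.144612 = 0.0448298
Evidence: 0.100642 + 0.0448298 = 0.145472
Responsibility of Group 1: 0.100642 / 0.145472 ≈ 0.692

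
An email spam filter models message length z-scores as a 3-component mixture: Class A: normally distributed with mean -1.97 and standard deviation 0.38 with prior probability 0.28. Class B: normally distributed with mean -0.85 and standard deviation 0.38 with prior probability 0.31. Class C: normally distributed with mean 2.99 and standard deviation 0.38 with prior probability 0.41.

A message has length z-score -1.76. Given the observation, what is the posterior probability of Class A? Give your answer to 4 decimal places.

By Bayes' theorem, P(k | x) = π_k f_k(x) / Σ_j π_j f_j(x).
Evaluate each component's likelihood at the observed value:
  f_A = 0.901175
  f_B = 0.0596813
  f_C = 1.23558e-34
Unnormalised posteriors:
  π_A·f_A = 0.28 × 0.901175 = 0.252329
  π_B·f_B = 0.31 × 0.0596813 = 0.0185012
  π_C·f_C = 0.41 × 1.23558e-34 = 5.06587e-35
Normaliser: 0.252329 + 0.0185012 + 5.06587e-35 = 0.27083
P(Class A | data) = 0.252329 / 0.27083 ≈ 0.9317

0.9317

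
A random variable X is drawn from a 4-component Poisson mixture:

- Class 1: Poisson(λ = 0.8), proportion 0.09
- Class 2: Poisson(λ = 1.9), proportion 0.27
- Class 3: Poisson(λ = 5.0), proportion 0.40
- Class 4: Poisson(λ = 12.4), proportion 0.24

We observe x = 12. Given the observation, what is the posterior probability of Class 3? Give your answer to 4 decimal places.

0.0480

The responsibility of component k is π_k f_k(x) divided by Σ_j π_j f_j(x).
Component likelihoods at x = 12:
  p_1 = e^(−0.8)·0.8^12/12! = 6.44625e-11
  p_2 = e^(−1.9)·1.9^12/12! = 6.91109e-07
  p_3 = e^(−5.0)·5.0^12/12! = 0.00343424
  p_4 = e^(−12.4)·12.4^12/12! = 0.113624
Weight by the priors:
  π_1·p_1 = 0.09 × 6.44625e-11 = 5.80163e-12
  π_2·p_2 = 0.27 × 6.91109e-07 = 1.866e-07
  π_3·p_3 = 0.40 × 0.00343424 = 0.0013737
  π_4·p_4 = 0.24 × 0.113624 = 0.0272699
Denominator: 5.80163e-12 + 1.866e-07 + 0.0013737 + 0.0272699 = 0.0286437
So the posterior for Class 3 is 0.0013737 / 0.0286437 ≈ 0.0480.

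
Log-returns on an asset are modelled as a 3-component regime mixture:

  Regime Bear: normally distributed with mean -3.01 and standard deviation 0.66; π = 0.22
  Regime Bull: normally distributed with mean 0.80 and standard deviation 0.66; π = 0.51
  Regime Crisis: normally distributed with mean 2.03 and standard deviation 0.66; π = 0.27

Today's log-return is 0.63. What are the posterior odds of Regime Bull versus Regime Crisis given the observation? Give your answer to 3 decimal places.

17.333

Only the two components matter; the odds are (π_i f_i(x)) / (π_j f_j(x)).
Normal densities:
  p_Bear = (1/(0.66·√(2π)))·exp(−(0.63−-3.01)²/(2·0.66²)) = 0.604458·exp(-15.20845) = 1.50114e-07
  p_Bull = (1/(0.66·√(2π)))·exp(−(0.63−0.80)²/(2·0.66²)) = 0.604458·exp(-0.03317) = 0.584735
  p_Crisis = (1/(0.66·√(2π)))·exp(−(0.63−2.03)²/(2·0.66²)) = 0.604458·exp(-2.24977) = 0.063724
Odds = (0.51/0.27) × (0.584735/0.063724) = 1.88889 × 9.17606 ≈ 17.333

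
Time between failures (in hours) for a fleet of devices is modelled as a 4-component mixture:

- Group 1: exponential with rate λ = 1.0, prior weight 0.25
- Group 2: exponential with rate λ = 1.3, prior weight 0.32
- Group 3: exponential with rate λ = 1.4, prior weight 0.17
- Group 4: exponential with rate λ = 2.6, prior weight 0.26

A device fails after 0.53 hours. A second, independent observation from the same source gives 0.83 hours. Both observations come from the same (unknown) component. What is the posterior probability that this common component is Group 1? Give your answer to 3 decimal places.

Apply Bayes' rule: the posterior for each component is proportional to its prior times its likelihood at x.
Since both observations come from the same component, the likelihood for component k is f_k(x₁)·f_k(x₂).
  p_1 = [1.0·e^(−1.0·0.53) = 1.0·e^(−0.5300) = 0.588605] × [0.436049] = 0.256661
  p_2 = [1.3·e^(−1.3·0.53) = 1.3·e^(−0.6890) = 0.652701] × [0.441916] = 0.288439
  p_3 = [1.4·e^(−1.4·0.53) = 1.4·e^(−0.7420) = 0.666625] × [0.438004] = 0.291984
  p_4 = [2.6·e^(−2.6·0.53) = 2.6·e^(−1.3780) = 0.655414] × [0.300446] = 0.196916
Weight by the priors:
  w_1·p_1 = 0.25 × 0.256661 = 0.0641652
  w_2·p_2 = 0.32 × 0.288439 = 0.0923005
  w_3·p_3 = 0.17 × 0.291984 = 0.0496373
  w_4·p_4 = 0.26 × 0.196916 = 0.0511982
Evidence: 0.0641652 + 0.0923005 + 0.0496373 + 0.0511982 = 0.257301
P(Group 1 | x₁, x₂) ≈ 0.249

0.249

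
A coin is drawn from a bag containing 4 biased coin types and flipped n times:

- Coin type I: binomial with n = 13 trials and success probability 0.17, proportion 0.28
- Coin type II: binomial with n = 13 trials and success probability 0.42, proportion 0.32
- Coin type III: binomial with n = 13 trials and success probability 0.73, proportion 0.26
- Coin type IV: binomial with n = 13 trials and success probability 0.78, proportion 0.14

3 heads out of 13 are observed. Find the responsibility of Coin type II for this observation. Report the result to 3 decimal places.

0.323

Posterior ∝ prior × likelihood, so P(k | x) ∝ π_k f_k(x); normalise over all components.
Component likelihoods at x = 3 heads out of 13:
  L_I = C(13,3)·0.17^3·0.83^10 = 286·0.004913·0.15516 = 0.218019
  L_II = C(13,3)·0.42^3·0.58^10 = 286·0.074088·0.00430804 = 0.0912838
  L_III = C(13,3)·0.73^3·0.27^10 = 286·0.389017·2.05891e-06 = 0.000229072
  L_IV = C(13,3)·0.78^3·0.22^10 = 286·0.474552·2.65599e-07 = 3.60476e-05
Multiply by the mixture weights:
  π_I·L_I = 0.28 × 0.218019 = 0.0610452
  π_II·L_II = 0.32 × 0.0912838 = 0.0292108
  π_III·L_III = 0.26 × 0.000229072 = 5.95588e-05
  π_IV·L_IV = 0.14 × 3.60476e-05 = 5.04667e-06
Denominator: 0.0610452 + 0.0292108 + 5.95588e-05 + 5.04667e-06 = 0.0903207
P(Coin type II | the observation) = 0.0292108 / 0.0903207 ≈ 0.323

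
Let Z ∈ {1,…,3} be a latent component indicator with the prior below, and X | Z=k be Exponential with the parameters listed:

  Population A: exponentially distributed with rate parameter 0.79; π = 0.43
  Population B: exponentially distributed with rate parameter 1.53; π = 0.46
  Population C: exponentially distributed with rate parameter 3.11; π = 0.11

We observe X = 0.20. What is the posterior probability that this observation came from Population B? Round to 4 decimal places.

By Bayes' theorem, P(k | x) = π_k f_k(x) / Σ_j π_j f_j(x).
Component likelihoods at x = 0.20:
  p_A = 0.79·e^(−0.79·0.20) = 0.79·e^(−0.1580) = 0.674541
  p_B = 1.53·e^(−1.53·0.20) = 1.53·e^(−0.3060) = 1.12667
  p_C = 3.11·e^(−3.11·0.20) = 3.11·e^(−0.6220) = 1.66966
Multiply by the mixture weights:
  π_A·p_A = 0.43 × 0.674541 = 0.290053
  π_B·p_B = 0.46 × 1.12667 = 0.518269
  π_C·p_C = 0.11 × 1.66966 = 0.183663
Normaliser: 0.290053 + 0.518269 + 0.183663 = 0.991985
Responsibility of Population B: 0.518269 / 0.991985 ≈ 0.5225

0.5225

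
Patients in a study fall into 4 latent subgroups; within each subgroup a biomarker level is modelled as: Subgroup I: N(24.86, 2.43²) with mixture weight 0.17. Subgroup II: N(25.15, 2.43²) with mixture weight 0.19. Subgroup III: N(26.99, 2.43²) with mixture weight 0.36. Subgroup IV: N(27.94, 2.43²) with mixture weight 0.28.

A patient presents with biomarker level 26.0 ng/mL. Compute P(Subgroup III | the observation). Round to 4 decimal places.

By Bayes' theorem, P(k | x) = w_k f_k(x) / Σ_j w_j f_j(x).
Normal densities:
  p_I = 0.147066
  p_II = 0.154431
  p_III = 0.151099
  p_IV = 0.119372
Multiply by the mixture weights:
  w_I·p_I = 0.17 × 0.147066 = 0.0250012
  w_II·p_II = 0.19 × 0.154431 = 0.0293419
  w_III·p_III = 0.36 × 0.151099 = 0.0543956
  w_IV·p_IV = 0.28 × 0.119372 = 0.033424
Sum: 0.0250012 + 0.0293419 + 0.0543956 + 0.033424 = 0.142163
P(Subgroup III | x) ≈ 0.3826

0.3826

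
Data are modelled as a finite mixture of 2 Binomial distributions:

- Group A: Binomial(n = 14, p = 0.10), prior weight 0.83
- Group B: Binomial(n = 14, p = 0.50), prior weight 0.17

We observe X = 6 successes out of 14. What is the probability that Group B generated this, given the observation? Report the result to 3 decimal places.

The responsibility of component k is w_k f_k(x) divided by Σ_j w_j f_j(x).
Binomial probabilities:
  L_A = 0.00129269
  L_B = 0.183289
Weight by the priors:
  w_A·L_A = 0.83 × 0.00129269 = 0.00107294
  w_B·L_B = 0.17 × 0.183289 = 0.0311591
Denominator: 0.00107294 + 0.0311591 = 0.032232
Responsibility of Group B: 0.0311591 / 0.032232 ≈ 0.967

0.967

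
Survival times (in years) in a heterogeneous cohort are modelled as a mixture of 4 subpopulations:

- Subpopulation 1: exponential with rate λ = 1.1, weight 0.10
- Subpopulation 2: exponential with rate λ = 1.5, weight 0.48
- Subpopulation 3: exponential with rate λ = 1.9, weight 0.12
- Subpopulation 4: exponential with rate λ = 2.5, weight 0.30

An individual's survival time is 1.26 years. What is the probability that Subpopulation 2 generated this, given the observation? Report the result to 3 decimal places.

Posterior ∝ prior × likelihood, so P(k | x) ∝ π_k f_k(x); normalise over all components.
Exponential densities:
  f_1 = 1.1·e^(−1.1·1.26) = 1.1·e^(−1.3860) = 0.275081
  f_2 = 1.5·e^(−1.5·1.26) = 1.5·e^(−1.8900) = 0.226608
  f_3 = 1.9·e^(−1.9·1.26) = 1.9·e^(−2.3940) = 0.173401
  f_4 = 2.5·e^(−2.5·1.26) = 2.5·e^(−3.1500) = 0.10713
Multiply by the mixture weights:
  π_1·f_1 = 0.10 × 0.275081 = 0.0275081
  π_2·f_2 = 0.48 × 0.226608 = 0.108772
  π_3·f_3 = 0.12 × 0.173401 = 0.0208082
  π_4·f_4 = 0.30 × 0.10713 = 0.0321391
Sum: 0.0275081 + 0.108772 + 0.0208082 + 0.0321391 = 0.189227
P(Subpopulation 2 | 1.26 years) ≈ 0.575

0.575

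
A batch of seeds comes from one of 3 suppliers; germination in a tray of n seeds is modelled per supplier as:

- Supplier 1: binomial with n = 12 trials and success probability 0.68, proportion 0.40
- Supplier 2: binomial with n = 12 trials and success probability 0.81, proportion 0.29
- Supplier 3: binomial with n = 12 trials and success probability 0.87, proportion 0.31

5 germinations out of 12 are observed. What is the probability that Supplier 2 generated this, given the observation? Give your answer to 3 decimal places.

Apply Bayes' rule: the posterior for each component is proportional to its prior times its likelihood at x.
Evaluate each component's likelihood at the observed value:
  L_1 = 0.0395658
  L_2 = 0.00246846
  L_3 = 0.000247699
Unnormalised posteriors:
  π_1·L_1 = 0.40 × 0.0395658 = 0.0158263
  π_2·L_2 = 0.29 × 0.00246846 = 0.000715852
  π_3·L_3 = 0.31 × 0.000247699 = 7.67868e-05
Marginal: 0.0158263 + 0.000715852 + 7.67868e-05 = 0.0166189
P(Supplier 2 | 5 germinations out of 12) = 0.000715852 / 0.0166189 ≈ 0.043

0.043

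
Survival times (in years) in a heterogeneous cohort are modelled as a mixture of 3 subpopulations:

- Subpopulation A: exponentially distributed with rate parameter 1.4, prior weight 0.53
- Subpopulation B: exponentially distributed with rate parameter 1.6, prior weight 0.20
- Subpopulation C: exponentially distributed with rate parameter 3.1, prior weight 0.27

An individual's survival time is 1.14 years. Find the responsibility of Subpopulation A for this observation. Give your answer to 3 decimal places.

0.664

Posterior ∝ prior × likelihood, so P(k | x) ∝ π_k f_k(x); normalise over all components.
Exponential densities:
  L_A = 0.283788
  L_B = 0.258206
  L_C = 0.0904826
Prior × likelihood for each component:
  π_A·L_A = 0.53 × 0.283788 = 0.150408
  π_B·L_B = 0.20 × 0.258206 = 0.0516413
  π_C·L_C = 0.27 × 0.0904826 = 0.0244303
Sum: 0.150408 + 0.0516413 + 0.0244303 = 0.226479
Responsibility of Subpopulation A: 0.150408 / 0.226479 ≈ 0.664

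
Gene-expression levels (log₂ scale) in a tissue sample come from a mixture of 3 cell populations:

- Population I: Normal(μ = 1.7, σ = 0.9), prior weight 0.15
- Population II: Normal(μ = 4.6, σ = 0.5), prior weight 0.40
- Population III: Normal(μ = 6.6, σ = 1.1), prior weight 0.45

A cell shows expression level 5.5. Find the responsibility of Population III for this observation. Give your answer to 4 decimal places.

0.6104

The responsibility of component k is w_k f_k(x) divided by Σ_j w_j f_j(x).
Normal densities:
  p_I = (1/(0.9·√(2π)))·exp(−(5.5−1.7)²/(2·0.9²)) = 0.443269·exp(-8.91358) = 5.96415e-05
  p_II = (1/(0.5·√(2π)))·exp(−(5.5−4.6)²/(2·0.5²)) = 0.797885·exp(-1.62000) = 0.1579
  p_III = (1/(1.1·√(2π)))·exp(−(5.5−6.6)²/(2·1.1²)) = 0.362675·exp(-0.50000) = 0.219973
Unnormalised posteriors:
  w_I·p_I = 0.15 × 5.96415e-05 = 8.94623e-06
  w_II·p_II = 0.40 × 0.1579 = 0.0631601
  w_III·p_III = 0.45 × 0.219973 = 0.098988
Evidence: 8.94623e-06 + 0.0631601 + 0.098988 = 0.162157
Responsibility of Population III: 0.098988 / 0.162157 ≈ 0.6104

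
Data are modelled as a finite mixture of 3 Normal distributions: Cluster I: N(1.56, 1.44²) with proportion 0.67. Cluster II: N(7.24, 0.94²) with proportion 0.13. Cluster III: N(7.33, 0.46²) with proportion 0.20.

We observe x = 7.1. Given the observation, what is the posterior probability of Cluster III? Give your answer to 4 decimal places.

0.7368

The responsibility of component k is w_k f_k(x) divided by Σ_j w_j f_j(x).
Component likelihoods at x = 7.1:
  p_I = (1/(1.44·√(2π)))·exp(−(7.1−1.56)²/(2·1.44²)) = 0.277043·exp(-7.40056) = 0.000169249
  p_II = (1/(0.94·√(2π)))·exp(−(7.1−7.24)²/(2·0.94²)) = 0.424407·exp(-0.01109) = 0.419726
  p_III = (1/(0.46·√(2π)))·exp(−(7.1−7.33)²/(2·0.46²)) = 0.867266·exp(-0.12500) = 0.765359
Unnormalised posteriors:
  w_I·p_I = 0.67 × 0.000169249 = 0.000113397
  w_II·p_II = 0.13 × 0.419726 = 0.0545643
  w_III·p_III = 0.20 × 0.765359 = 0.153072
Normaliser: 0.000113397 + 0.0545643 + 0.153072 = 0.20775
P(Cluster III | data) = 0.153072 / 0.20775 ≈ 0.7368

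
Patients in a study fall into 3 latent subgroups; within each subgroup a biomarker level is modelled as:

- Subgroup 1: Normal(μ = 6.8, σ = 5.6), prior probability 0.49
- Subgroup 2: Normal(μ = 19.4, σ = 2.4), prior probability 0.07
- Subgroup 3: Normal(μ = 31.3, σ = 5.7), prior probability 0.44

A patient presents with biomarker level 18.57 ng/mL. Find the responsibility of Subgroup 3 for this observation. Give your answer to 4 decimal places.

By Bayes' theorem, P(k | x) = π_k f_k(x) / Σ_j π_j f_j(x).
Component likelihoods at x = 18.57 ng/mL:
  f_1 = 0.0078248
  f_2 = 0.156577
  f_3 = 0.00578034
Unnormalised posteriors:
  π_1·f_1 = 0.49 × 0.0078248 = 0.00383415
  π_2·f_2 = 0.07 × 0.156577 = 0.0109604
  π_3·f_3 = 0.44 × 0.00578034 = 0.00254335
Marginal: 0.00383415 + 0.0109604 + 0.00254335 = 0.0173379
So the posterior for Subgroup 3 is 0.00254335 / 0.0173379 ≈ 0.1467.

0.1467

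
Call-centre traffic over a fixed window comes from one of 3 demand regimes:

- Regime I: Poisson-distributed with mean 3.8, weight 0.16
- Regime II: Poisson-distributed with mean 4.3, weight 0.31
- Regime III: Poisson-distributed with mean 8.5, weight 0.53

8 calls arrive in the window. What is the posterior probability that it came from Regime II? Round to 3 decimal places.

0.137

Apply Bayes' rule: the posterior for each component is proportional to its prior times its likelihood at x.
Evaluate each component's likelihood at the observed value:
  L_I = e^(−3.8)·3.8^8/8! = 0.0241229
  L_II = e^(−4.3)·4.3^8/8! = 0.0393333
  L_III = e^(−8.5)·8.5^8/8! = 0.137508
Prior × likelihood for each component:
  π_I·L_I = 0.16 × 0.0241229 = 0.00385966
  π_II·L_II = 0.31 × 0.0393333 = 0.0121933
  π_III·L_III = 0.53 × 0.137508 = 0.0728792
Marginal: 0.00385966 + 0.0121933 + 0.0728792 = 0.0889322
P(Regime II | x) = 0.0121933 / 0.0889322 ≈ 0.137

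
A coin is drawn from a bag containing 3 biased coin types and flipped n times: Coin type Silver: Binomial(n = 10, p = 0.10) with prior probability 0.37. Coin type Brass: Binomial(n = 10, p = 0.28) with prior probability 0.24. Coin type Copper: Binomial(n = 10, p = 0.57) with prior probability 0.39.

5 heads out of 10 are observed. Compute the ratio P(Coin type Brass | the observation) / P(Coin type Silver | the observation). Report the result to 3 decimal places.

Since P(k|x) ∝ π_k f_k(x), the posterior odds are π_i f_i(x) / (π_j f_j(x)).
Component likelihoods at x = 5 heads out of 10:
  f_Silver = 0.00148803
  f_Brass = 0.0839176
  f_Copper = 0.222904
Odds = (0.24/0.37) × (0.0839176/0.00148803) = 0.648649 × 56.3949 ≈ 36.580

36.580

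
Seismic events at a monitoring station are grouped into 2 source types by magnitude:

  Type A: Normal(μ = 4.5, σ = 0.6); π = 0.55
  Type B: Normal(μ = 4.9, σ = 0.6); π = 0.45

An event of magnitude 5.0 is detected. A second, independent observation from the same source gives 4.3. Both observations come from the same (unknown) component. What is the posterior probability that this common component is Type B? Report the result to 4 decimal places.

By Bayes' theorem, P(k | x) = π_k f_k(x) / Σ_j π_j f_j(x).
Since both observations come from the same component, the likelihood for component k is f_k(x₁)·f_k(x₂).
  p_A = [(1/(0.6·√(2π)))·exp(−(5.0−4.5)²/(2·0.6²)) = 0.664904·exp(-0.34722) = 0.469853] × [0.628972] = 0.295524
  p_B = [(1/(0.6·√(2π)))·exp(−(5.0−4.9)²/(2·0.6²)) = 0.664904·exp(-0.01389) = 0.655733] × [0.403285] = 0.264447
Multiply by the mixture weights:
  π_A·p_A = 0.55 × 0.295524 = 0.162538
  π_B·p_B = 0.45 × 0.264447 = 0.119001
Marginal: 0.162538 + 0.119001 = 0.28154
So the posterior for Type B is 0.119001 / 0.28154 ≈ 0.4227.

0.4227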